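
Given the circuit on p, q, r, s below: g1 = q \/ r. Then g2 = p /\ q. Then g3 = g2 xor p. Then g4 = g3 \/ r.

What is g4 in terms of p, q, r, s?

g2 = p /\ q
g3 = g2 xor p = (p /\ q) xor p
g4 = g3 \/ r = ((p /\ q) xor p) \/ r

((p /\ q) xor p) \/ r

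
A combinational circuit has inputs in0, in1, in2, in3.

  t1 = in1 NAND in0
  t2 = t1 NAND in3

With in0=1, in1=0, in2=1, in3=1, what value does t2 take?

t1 = 0 NAND 1 = 1
t2 = 1 NAND 1 = 0

0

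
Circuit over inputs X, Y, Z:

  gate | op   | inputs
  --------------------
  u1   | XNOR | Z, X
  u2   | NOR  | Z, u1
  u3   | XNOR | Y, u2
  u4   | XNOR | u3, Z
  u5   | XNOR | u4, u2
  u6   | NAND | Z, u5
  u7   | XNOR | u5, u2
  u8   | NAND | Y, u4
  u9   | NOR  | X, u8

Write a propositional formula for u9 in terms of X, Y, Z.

X NOR (Y NAND ((Y XNOR (Z NOR (Z XNOR X))) XNOR Z))

u1 = Z XNOR X
u2 = Z NOR u1 = Z NOR (Z XNOR X)
u3 = Y XNOR u2 = Y XNOR (Z NOR (Z XNOR X))
u4 = u3 XNOR Z = (Y XNOR (Z NOR (Z XNOR X))) XNOR Z
u8 = Y NAND u4 = Y NAND ((Y XNOR (Z NOR (Z XNOR X))) XNOR Z)
u9 = X NOR u8 = X NOR (Y NAND ((Y XNOR (Z NOR (Z XNOR X))) XNOR Z))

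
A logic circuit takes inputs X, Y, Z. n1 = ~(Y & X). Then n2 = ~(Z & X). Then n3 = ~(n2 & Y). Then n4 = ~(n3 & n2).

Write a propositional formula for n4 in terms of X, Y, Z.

n2 = ~(Z & X)
n3 = ~(n2 & Y) = ~((~(Z & X)) & Y)
n4 = ~(n3 & n2) = ~((~((~(Z & X)) & Y)) & (~(Z & X)))

~((~((~(Z & X)) & Y)) & (~(Z & X)))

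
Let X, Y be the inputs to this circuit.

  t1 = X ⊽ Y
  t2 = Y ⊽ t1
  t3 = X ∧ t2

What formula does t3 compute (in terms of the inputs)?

X ∧ (Y ⊽ (X ⊽ Y))

t1 = X ⊽ Y
t2 = Y ⊽ t1 = Y ⊽ (X ⊽ Y)
t3 = X ∧ t2 = X ∧ (Y ⊽ (X ⊽ Y))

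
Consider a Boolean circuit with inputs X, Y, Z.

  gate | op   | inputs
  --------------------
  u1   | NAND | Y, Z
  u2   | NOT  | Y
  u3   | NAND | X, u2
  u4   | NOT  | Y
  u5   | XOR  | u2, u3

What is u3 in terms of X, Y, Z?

X NAND NOT Y

u2 = NOT Y
u3 = X NAND u2 = X NAND NOT Y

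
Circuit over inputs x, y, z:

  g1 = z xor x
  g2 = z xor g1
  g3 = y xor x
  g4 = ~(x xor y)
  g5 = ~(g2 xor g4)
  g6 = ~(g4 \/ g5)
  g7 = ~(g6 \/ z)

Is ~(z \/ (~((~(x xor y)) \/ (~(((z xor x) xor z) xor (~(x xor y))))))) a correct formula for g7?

Yes

g1 = z xor x
g2 = z xor g1 = z xor (z xor x)
g4 = ~(x xor y)
g5 = ~(g2 xor g4) = ~((z xor (z xor x)) xor (~(x xor y)))
g6 = ~(g4 \/ g5) = ~((~(x xor y)) \/ (~((z xor (z xor x)) xor (~(x xor y)))))
g7 = ~(g6 \/ z) = ~((~((~(x xor y)) \/ (~((z xor (z xor x)) xor (~(x xor y)))))) \/ z)
At x=0, y=0, z=1: circuit gives 0, formula gives 0.
At x=0, y=0, z=0: circuit gives 1, formula gives 1.
Agrees on all 8 inputs.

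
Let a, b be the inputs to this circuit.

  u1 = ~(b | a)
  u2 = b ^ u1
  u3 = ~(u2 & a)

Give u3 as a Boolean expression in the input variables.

~((b ^ (~(b | a))) & a)

u1 = ~(b | a)
u2 = b ^ u1 = b ^ (~(b | a))
u3 = ~(u2 & a) = ~((b ^ (~(b | a))) & a)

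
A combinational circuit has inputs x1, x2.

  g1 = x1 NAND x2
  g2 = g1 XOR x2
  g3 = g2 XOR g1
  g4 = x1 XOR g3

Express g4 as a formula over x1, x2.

g1 = x1 NAND x2
g2 = g1 XOR x2 = (x1 NAND x2) XOR x2
g3 = g2 XOR g1 = ((x1 NAND x2) XOR x2) XOR (x1 NAND x2)
g4 = x1 XOR g3 = x1 XOR (((x1 NAND x2) XOR x2) XOR (x1 NAND x2))

x1 XOR (((x1 NAND x2) XOR x2) XOR (x1 NAND x2))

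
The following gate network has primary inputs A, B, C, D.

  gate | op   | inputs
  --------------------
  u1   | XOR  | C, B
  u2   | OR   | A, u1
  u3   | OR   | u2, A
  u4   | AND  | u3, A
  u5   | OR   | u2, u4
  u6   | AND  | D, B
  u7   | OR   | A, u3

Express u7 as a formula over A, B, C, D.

u1 = C XOR B
u2 = A OR u1 = A OR (C XOR B)
u3 = u2 OR A = (A OR (C XOR B)) OR A
u7 = A OR u3 = A OR ((A OR (C XOR B)) OR A)

A OR ((A OR (C XOR B)) OR A)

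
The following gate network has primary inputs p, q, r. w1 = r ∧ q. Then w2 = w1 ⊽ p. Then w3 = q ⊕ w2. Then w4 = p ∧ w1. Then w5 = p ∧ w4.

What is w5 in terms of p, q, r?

p ∧ (p ∧ (r ∧ q))

w1 = r ∧ q
w4 = p ∧ w1 = p ∧ (r ∧ q)
w5 = p ∧ w4 = p ∧ (p ∧ (r ∧ q))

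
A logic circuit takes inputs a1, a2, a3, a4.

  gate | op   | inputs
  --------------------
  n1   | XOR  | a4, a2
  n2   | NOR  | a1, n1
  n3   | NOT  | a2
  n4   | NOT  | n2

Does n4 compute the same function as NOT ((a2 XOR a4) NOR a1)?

Yes

n1 = a4 XOR a2
n2 = a1 NOR n1 = a1 NOR (a4 XOR a2)
n4 = NOT n2 = NOT (a1 NOR (a4 XOR a2))
At a1=0, a2=0, a3=0, a4=0: circuit gives 0, formula gives 0.
At a1=0, a2=0, a3=0, a4=1: circuit gives 1, formula gives 1.
Agrees on all 16 inputs.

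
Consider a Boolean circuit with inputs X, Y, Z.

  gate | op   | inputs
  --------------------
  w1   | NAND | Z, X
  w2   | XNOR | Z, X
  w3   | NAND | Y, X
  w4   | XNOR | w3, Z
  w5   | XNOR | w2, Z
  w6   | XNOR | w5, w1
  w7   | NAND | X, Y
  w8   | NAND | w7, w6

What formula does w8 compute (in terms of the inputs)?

(X NAND Y) NAND (((Z XNOR X) XNOR Z) XNOR (Z NAND X))

w1 = Z NAND X
w2 = Z XNOR X
w5 = w2 XNOR Z = (Z XNOR X) XNOR Z
w6 = w5 XNOR w1 = ((Z XNOR X) XNOR Z) XNOR (Z NAND X)
w7 = X NAND Y
w8 = w7 NAND w6 = (X NAND Y) NAND (((Z XNOR X) XNOR Z) XNOR (Z NAND X))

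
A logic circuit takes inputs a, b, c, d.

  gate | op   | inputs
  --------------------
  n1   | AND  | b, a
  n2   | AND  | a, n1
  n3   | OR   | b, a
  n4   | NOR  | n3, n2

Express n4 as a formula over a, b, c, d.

(b OR a) NOR (a AND (b AND a))

n1 = b AND a
n2 = a AND n1 = a AND (b AND a)
n3 = b OR a
n4 = n3 NOR n2 = (b OR a) NOR (a AND (b AND a))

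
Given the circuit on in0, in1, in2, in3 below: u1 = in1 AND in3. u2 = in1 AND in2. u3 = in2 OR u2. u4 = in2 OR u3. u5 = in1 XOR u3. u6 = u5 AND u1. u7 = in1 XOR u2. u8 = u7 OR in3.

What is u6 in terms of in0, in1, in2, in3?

(in1 XOR (in2 OR (in1 AND in2))) AND (in1 AND in3)

u1 = in1 AND in3
u2 = in1 AND in2
u3 = in2 OR u2 = in2 OR (in1 AND in2)
u5 = in1 XOR u3 = in1 XOR (in2 OR (in1 AND in2))
u6 = u5 AND u1 = (in1 XOR (in2 OR (in1 AND in2))) AND (in1 AND in3)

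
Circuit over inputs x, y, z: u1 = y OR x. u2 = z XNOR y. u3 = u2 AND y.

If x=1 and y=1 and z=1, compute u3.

u2 = 1 XNOR 1 = 1
u3 = 1 AND 1 = 1

1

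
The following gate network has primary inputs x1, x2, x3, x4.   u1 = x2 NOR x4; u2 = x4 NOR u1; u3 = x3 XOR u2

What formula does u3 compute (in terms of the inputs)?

u1 = x2 NOR x4
u2 = x4 NOR u1 = x4 NOR (x2 NOR x4)
u3 = x3 XOR u2 = x3 XOR (x4 NOR (x2 NOR x4))

x3 XOR (x4 NOR (x2 NOR x4))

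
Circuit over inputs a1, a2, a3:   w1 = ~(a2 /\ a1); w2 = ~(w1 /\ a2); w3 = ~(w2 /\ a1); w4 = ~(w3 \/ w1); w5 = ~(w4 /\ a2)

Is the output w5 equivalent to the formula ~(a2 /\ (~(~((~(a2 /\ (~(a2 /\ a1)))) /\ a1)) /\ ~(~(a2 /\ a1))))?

w1 = ~(a2 /\ a1)
w2 = ~(w1 /\ a2) = ~((~(a2 /\ a1)) /\ a2)
w3 = ~(w2 /\ a1) = ~((~((~(a2 /\ a1)) /\ a2)) /\ a1)
w4 = ~(w3 \/ w1) = ~((~((~((~(a2 /\ a1)) /\ a2)) /\ a1)) \/ (~(a2 /\ a1)))
w5 = ~(w4 /\ a2) = ~((~((~((~((~(a2 /\ a1)) /\ a2)) /\ a1)) \/ (~(a2 /\ a1)))) /\ a2)
At a1=1, a2=1, a3=0: circuit gives 0, formula gives 0.
At a1=0, a2=0, a3=0: circuit gives 1, formula gives 1.
Agrees on all 8 inputs.

Yes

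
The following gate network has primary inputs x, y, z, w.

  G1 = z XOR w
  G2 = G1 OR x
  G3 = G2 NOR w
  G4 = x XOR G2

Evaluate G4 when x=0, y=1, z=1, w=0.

G1 = 1 XOR 0 = 1
G2 = 1 OR 0 = 1
G4 = 0 XOR 1 = 1

1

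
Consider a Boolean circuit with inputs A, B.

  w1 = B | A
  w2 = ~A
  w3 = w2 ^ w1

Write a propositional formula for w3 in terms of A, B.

w1 = B | A
w2 = ~A
w3 = w2 ^ w1 = ~A ^ (B | A)

~A ^ (B | A)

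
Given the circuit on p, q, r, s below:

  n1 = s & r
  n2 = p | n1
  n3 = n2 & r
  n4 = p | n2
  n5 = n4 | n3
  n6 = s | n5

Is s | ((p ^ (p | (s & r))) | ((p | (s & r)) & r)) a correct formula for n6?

No

n1 = s & r
n2 = p | n1 = p | (s & r)
n3 = n2 & r = (p | (s & r)) & r
n4 = p | n2 = p | (p | (s & r))
n5 = n4 | n3 = (p | (p | (s & r))) | ((p | (s & r)) & r)
n6 = s | n5 = s | ((p | (p | (s & r))) | ((p | (s & r)) & r))
At p=1, q=0, r=0, s=0: circuit gives 1, formula gives 0.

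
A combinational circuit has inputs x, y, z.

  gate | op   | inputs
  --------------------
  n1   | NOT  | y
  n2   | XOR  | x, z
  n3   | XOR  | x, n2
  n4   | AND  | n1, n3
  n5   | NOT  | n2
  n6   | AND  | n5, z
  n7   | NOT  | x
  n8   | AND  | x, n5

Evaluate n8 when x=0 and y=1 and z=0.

n2 = 0 XOR 0 = 0
n5 = NOT 0 = 1
n8 = 0 AND 1 = 0

0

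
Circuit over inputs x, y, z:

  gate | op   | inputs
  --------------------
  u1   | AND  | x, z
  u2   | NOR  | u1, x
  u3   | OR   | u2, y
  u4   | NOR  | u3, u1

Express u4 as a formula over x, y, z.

(((x AND z) NOR x) OR y) NOR (x AND z)

u1 = x AND z
u2 = u1 NOR x = (x AND z) NOR x
u3 = u2 OR y = ((x AND z) NOR x) OR y
u4 = u3 NOR u1 = (((x AND z) NOR x) OR y) NOR (x AND z)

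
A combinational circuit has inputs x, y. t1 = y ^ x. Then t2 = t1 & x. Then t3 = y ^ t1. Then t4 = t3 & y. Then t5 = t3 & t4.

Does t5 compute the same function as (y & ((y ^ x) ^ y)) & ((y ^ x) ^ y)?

t1 = y ^ x
t3 = y ^ t1 = y ^ (y ^ x)
t4 = t3 & y = (y ^ (y ^ x)) & y
t5 = t3 & t4 = (y ^ (y ^ x)) & ((y ^ (y ^ x)) & y)
At x=0, y=0: circuit gives 0, formula gives 0.
At x=1, y=1: circuit gives 1, formula gives 1.
Agrees on all 4 inputs.

Yes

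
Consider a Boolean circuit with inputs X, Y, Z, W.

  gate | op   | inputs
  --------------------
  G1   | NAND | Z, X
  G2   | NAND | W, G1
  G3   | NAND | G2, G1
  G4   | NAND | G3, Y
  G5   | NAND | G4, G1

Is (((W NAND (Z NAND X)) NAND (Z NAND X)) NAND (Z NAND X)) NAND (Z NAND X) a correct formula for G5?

No

G1 = Z NAND X
G2 = W NAND G1 = W NAND (Z NAND X)
G3 = G2 NAND G1 = (W NAND (Z NAND X)) NAND (Z NAND X)
G4 = G3 NAND Y = ((W NAND (Z NAND X)) NAND (Z NAND X)) NAND Y
G5 = G4 NAND G1 = (((W NAND (Z NAND X)) NAND (Z NAND X)) NAND Y) NAND (Z NAND X)
At X=0, Y=0, Z=0, W=1: circuit gives 0, formula gives 1.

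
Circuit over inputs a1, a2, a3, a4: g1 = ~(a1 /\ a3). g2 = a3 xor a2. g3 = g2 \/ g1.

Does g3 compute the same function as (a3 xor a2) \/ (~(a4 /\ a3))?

No

g1 = ~(a1 /\ a3)
g2 = a3 xor a2
g3 = g2 \/ g1 = (a3 xor a2) \/ (~(a1 /\ a3))
At a1=0, a2=1, a3=1, a4=1: circuit gives 1, formula gives 0.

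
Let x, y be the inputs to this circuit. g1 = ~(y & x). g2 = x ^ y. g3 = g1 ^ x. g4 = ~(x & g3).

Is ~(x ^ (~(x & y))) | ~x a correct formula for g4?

Yes

g1 = ~(y & x)
g3 = g1 ^ x = (~(y & x)) ^ x
g4 = ~(x & g3) = ~(x & ((~(y & x)) ^ x))
At x=1, y=1: circuit gives 0, formula gives 0.
At x=0, y=0: circuit gives 1, formula gives 1.
Agrees on all 4 inputs.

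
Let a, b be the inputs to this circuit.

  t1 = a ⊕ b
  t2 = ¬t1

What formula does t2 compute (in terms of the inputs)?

t1 = a ⊕ b
t2 = ¬t1 = ¬(a ⊕ b)

¬(a ⊕ b)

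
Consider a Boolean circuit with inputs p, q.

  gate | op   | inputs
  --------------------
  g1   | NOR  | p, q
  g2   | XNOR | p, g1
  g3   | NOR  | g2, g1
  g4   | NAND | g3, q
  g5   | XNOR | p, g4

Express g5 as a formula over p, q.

g1 = p NOR q
g2 = p XNOR g1 = p XNOR (p NOR q)
g3 = g2 NOR g1 = (p XNOR (p NOR q)) NOR (p NOR q)
g4 = g3 NAND q = ((p XNOR (p NOR q)) NOR (p NOR q)) NAND q
g5 = p XNOR g4 = p XNOR (((p XNOR (p NOR q)) NOR (p NOR q)) NAND q)

p XNOR (((p XNOR (p NOR q)) NOR (p NOR q)) NAND q)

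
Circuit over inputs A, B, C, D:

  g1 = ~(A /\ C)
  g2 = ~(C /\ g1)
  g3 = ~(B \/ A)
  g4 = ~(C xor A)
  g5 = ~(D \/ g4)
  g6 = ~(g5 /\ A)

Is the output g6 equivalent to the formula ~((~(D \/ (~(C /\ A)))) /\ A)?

g4 = ~(C xor A)
g5 = ~(D \/ g4) = ~(D \/ (~(C xor A)))
g6 = ~(g5 /\ A) = ~((~(D \/ (~(C xor A)))) /\ A)
At A=1, B=0, C=0, D=0: circuit gives 0, formula gives 1.

No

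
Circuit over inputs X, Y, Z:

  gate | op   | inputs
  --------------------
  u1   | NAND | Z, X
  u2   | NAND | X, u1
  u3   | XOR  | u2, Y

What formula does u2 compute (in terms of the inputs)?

X NAND (Z NAND X)

u1 = Z NAND X
u2 = X NAND u1 = X NAND (Z NAND X)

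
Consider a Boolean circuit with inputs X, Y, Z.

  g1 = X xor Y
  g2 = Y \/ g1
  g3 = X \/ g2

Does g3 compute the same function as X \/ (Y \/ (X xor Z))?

g1 = X xor Y
g2 = Y \/ g1 = Y \/ (X xor Y)
g3 = X \/ g2 = X \/ (Y \/ (X xor Y))
At X=0, Y=0, Z=1: circuit gives 0, formula gives 1.

No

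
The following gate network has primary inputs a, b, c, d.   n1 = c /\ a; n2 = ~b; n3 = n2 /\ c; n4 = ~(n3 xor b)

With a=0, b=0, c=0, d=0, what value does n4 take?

1

n2 = ~0 = 1
n3 = 1 /\ 0 = 0
n4 = ~(0 xor 0) = 1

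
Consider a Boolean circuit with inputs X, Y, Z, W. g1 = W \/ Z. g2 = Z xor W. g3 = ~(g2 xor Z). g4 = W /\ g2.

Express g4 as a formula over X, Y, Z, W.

W /\ (Z xor W)

g2 = Z xor W
g4 = W /\ g2 = W /\ (Z xor W)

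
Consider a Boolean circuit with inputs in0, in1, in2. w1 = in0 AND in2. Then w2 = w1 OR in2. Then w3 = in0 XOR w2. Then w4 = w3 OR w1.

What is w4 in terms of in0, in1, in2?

w1 = in0 AND in2
w2 = w1 OR in2 = (in0 AND in2) OR in2
w3 = in0 XOR w2 = in0 XOR ((in0 AND in2) OR in2)
w4 = w3 OR w1 = (in0 XOR ((in0 AND in2) OR in2)) OR (in0 AND in2)

(in0 XOR ((in0 AND in2) OR in2)) OR (in0 AND in2)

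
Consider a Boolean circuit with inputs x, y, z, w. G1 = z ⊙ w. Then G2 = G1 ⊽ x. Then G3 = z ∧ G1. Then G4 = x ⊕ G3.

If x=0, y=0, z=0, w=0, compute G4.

G1 = 0 ⊙ 0 = 1
G3 = 0 ∧ 1 = 0
G4 = 0 ⊕ 0 = 0

0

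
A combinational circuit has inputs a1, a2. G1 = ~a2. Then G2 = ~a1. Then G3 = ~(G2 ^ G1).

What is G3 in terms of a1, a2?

~(~a1 ^ ~a2)

G1 = ~a2
G2 = ~a1
G3 = ~(G2 ^ G1) = ~(~a1 ^ ~a2)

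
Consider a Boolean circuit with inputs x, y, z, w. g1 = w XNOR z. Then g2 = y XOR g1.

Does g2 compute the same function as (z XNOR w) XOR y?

Yes

g1 = w XNOR z
g2 = y XOR g1 = y XOR (w XNOR z)
At x=0, y=0, z=0, w=1: circuit gives 0, formula gives 0.
At x=0, y=0, z=0, w=0: circuit gives 1, formula gives 1.
Agrees on all 16 inputs.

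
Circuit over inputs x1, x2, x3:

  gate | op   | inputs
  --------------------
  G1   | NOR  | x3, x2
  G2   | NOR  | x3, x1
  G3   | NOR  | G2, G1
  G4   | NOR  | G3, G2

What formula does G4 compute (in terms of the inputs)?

G1 = x3 NOR x2
G2 = x3 NOR x1
G3 = G2 NOR G1 = (x3 NOR x1) NOR (x3 NOR x2)
G4 = G3 NOR G2 = ((x3 NOR x1) NOR (x3 NOR x2)) NOR (x3 NOR x1)

((x3 NOR x1) NOR (x3 NOR x2)) NOR (x3 NOR x1)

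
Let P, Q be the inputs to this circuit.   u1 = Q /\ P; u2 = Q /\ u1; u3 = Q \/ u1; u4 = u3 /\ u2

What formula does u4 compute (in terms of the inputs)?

(Q \/ (Q /\ P)) /\ (Q /\ (Q /\ P))

u1 = Q /\ P
u2 = Q /\ u1 = Q /\ (Q /\ P)
u3 = Q \/ u1 = Q \/ (Q /\ P)
u4 = u3 /\ u2 = (Q \/ (Q /\ P)) /\ (Q /\ (Q /\ P))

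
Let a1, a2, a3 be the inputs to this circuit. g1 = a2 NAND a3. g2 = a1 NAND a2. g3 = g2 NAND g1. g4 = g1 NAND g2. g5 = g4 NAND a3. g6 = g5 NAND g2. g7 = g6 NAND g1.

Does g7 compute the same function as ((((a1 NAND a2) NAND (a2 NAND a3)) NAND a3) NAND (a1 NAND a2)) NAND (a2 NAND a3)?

Yes

g1 = a2 NAND a3
g2 = a1 NAND a2
g4 = g1 NAND g2 = (a2 NAND a3) NAND (a1 NAND a2)
g5 = g4 NAND a3 = ((a2 NAND a3) NAND (a1 NAND a2)) NAND a3
g6 = g5 NAND g2 = (((a2 NAND a3) NAND (a1 NAND a2)) NAND a3) NAND (a1 NAND a2)
g7 = g6 NAND g1 = ((((a2 NAND a3) NAND (a1 NAND a2)) NAND a3) NAND (a1 NAND a2)) NAND (a2 NAND a3)
At a1=1, a2=1, a3=0: circuit gives 0, formula gives 0.
At a1=0, a2=0, a3=0: circuit gives 1, formula gives 1.
Agrees on all 8 inputs.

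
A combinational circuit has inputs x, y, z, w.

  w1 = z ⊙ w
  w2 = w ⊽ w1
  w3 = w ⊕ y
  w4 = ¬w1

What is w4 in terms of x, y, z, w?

w1 = z ⊙ w
w4 = ¬w1 = ¬(z ⊙ w)

¬(z ⊙ w)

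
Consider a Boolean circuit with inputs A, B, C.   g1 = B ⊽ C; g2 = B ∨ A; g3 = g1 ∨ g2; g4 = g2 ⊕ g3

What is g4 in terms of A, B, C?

g1 = B ⊽ C
g2 = B ∨ A
g3 = g1 ∨ g2 = (B ⊽ C) ∨ (B ∨ A)
g4 = g2 ⊕ g3 = (B ∨ A) ⊕ ((B ⊽ C) ∨ (B ∨ A))

(B ∨ A) ⊕ ((B ⊽ C) ∨ (B ∨ A))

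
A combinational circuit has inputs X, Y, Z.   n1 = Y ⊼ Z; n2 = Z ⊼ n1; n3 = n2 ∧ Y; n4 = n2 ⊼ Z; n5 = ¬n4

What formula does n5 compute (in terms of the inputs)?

¬((Z ⊼ (Y ⊼ Z)) ⊼ Z)

n1 = Y ⊼ Z
n2 = Z ⊼ n1 = Z ⊼ (Y ⊼ Z)
n4 = n2 ⊼ Z = (Z ⊼ (Y ⊼ Z)) ⊼ Z
n5 = ¬n4 = ¬((Z ⊼ (Y ⊼ Z)) ⊼ Z)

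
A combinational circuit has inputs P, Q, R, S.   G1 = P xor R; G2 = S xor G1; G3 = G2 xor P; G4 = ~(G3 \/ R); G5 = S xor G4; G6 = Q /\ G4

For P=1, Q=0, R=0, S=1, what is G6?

G1 = 1 xor 0 = 1
G2 = 1 xor 1 = 0
G3 = 0 xor 1 = 1
G4 = ~(1 \/ 0) = 0
G6 = 0 /\ 0 = 0

0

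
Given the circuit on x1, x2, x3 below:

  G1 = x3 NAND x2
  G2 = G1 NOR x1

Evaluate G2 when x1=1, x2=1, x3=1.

G1 = 1 NAND 1 = 0
G2 = 0 NOR 1 = 0

0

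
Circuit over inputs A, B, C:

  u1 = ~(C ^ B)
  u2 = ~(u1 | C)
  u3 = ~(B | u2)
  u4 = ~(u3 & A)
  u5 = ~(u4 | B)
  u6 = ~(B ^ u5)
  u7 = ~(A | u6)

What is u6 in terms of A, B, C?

~(B ^ (~((~((~(B | (~((~(C ^ B)) | C)))) & A)) | B)))

u1 = ~(C ^ B)
u2 = ~(u1 | C) = ~((~(C ^ B)) | C)
u3 = ~(B | u2) = ~(B | (~((~(C ^ B)) | C)))
u4 = ~(u3 & A) = ~((~(B | (~((~(C ^ B)) | C)))) & A)
u5 = ~(u4 | B) = ~((~((~(B | (~((~(C ^ B)) | C)))) & A)) | B)
u6 = ~(B ^ u5) = ~(B ^ (~((~((~(B | (~((~(C ^ B)) | C)))) & A)) | B)))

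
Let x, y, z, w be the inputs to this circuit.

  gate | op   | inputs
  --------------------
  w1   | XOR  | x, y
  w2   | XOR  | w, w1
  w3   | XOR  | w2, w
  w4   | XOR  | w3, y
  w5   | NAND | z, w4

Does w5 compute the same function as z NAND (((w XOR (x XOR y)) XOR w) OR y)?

No

w1 = x XOR y
w2 = w XOR w1 = w XOR (x XOR y)
w3 = w2 XOR w = (w XOR (x XOR y)) XOR w
w4 = w3 XOR y = ((w XOR (x XOR y)) XOR w) XOR y
w5 = z NAND w4 = z NAND (((w XOR (x XOR y)) XOR w) XOR y)
At x=0, y=1, z=1, w=0: circuit gives 1, formula gives 0.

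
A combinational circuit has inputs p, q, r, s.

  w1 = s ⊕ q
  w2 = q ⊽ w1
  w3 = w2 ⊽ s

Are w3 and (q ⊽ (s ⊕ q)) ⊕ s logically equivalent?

w1 = s ⊕ q
w2 = q ⊽ w1 = q ⊽ (s ⊕ q)
w3 = w2 ⊽ s = (q ⊽ (s ⊕ q)) ⊽ s
At p=0, q=0, r=0, s=0: circuit gives 0, formula gives 1.

No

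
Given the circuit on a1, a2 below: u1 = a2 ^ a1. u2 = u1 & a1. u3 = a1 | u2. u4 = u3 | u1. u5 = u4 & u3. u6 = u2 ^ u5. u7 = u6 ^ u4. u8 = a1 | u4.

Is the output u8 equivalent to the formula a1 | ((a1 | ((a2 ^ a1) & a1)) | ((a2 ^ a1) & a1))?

No

u1 = a2 ^ a1
u2 = u1 & a1 = (a2 ^ a1) & a1
u3 = a1 | u2 = a1 | ((a2 ^ a1) & a1)
u4 = u3 | u1 = (a1 | ((a2 ^ a1) & a1)) | (a2 ^ a1)
u8 = a1 | u4 = a1 | ((a1 | ((a2 ^ a1) & a1)) | (a2 ^ a1))
At a1=0, a2=1: circuit gives 1, formula gives 0.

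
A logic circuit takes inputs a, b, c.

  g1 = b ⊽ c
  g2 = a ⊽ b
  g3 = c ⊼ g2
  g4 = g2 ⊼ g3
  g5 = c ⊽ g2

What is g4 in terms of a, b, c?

(a ⊽ b) ⊼ (c ⊼ (a ⊽ b))

g2 = a ⊽ b
g3 = c ⊼ g2 = c ⊼ (a ⊽ b)
g4 = g2 ⊼ g3 = (a ⊽ b) ⊼ (c ⊼ (a ⊽ b))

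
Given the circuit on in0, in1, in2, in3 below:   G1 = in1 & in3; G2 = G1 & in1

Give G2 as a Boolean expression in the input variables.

G1 = in1 & in3
G2 = G1 & in1 = (in1 & in3) & in1

(in1 & in3) & in1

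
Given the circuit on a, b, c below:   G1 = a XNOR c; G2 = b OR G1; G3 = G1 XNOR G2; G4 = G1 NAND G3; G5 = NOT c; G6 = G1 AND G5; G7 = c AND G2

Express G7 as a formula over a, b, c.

c AND (b OR (a XNOR c))

G1 = a XNOR c
G2 = b OR G1 = b OR (a XNOR c)
G7 = c AND G2 = c AND (b OR (a XNOR c))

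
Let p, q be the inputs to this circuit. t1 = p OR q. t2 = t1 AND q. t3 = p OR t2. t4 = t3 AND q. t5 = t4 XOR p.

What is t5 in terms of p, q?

((p OR ((p OR q) AND q)) AND q) XOR p

t1 = p OR q
t2 = t1 AND q = (p OR q) AND q
t3 = p OR t2 = p OR ((p OR q) AND q)
t4 = t3 AND q = (p OR ((p OR q) AND q)) AND q
t5 = t4 XOR p = ((p OR ((p OR q) AND q)) AND q) XOR p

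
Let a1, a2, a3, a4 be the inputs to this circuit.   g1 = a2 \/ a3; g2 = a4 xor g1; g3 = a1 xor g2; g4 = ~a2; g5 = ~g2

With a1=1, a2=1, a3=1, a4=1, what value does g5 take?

g1 = 1 \/ 1 = 1
g2 = 1 xor 1 = 0
g5 = ~0 = 1

1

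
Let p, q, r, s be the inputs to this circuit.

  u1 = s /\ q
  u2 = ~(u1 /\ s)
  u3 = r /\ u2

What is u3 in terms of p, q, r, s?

r /\ (~((s /\ q) /\ s))

u1 = s /\ q
u2 = ~(u1 /\ s) = ~((s /\ q) /\ s)
u3 = r /\ u2 = r /\ (~((s /\ q) /\ s))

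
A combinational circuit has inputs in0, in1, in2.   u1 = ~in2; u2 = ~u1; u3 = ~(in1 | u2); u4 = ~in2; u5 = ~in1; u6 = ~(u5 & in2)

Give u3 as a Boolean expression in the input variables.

u1 = ~in2
u2 = ~u1 = ~~in2
u3 = ~(in1 | u2) = ~(in1 | ~~in2)

~(in1 | ~~in2)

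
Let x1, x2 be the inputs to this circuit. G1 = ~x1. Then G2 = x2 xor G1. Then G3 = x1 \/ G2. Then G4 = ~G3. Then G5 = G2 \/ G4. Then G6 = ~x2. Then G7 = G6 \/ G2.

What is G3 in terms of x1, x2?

x1 \/ (x2 xor ~x1)

G1 = ~x1
G2 = x2 xor G1 = x2 xor ~x1
G3 = x1 \/ G2 = x1 \/ (x2 xor ~x1)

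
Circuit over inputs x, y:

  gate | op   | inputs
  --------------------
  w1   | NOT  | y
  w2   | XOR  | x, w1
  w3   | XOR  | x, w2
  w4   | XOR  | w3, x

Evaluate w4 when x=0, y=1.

w1 = NOT 1 = 0
w2 = 0 XOR 0 = 0
w3 = 0 XOR 0 = 0
w4 = 0 XOR 0 = 0

0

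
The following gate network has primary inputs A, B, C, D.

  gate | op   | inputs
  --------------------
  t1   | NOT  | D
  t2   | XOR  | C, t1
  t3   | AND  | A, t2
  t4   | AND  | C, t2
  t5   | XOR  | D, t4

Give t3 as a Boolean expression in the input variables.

t1 = NOT D
t2 = C XOR t1 = C XOR NOT D
t3 = A AND t2 = A AND (C XOR NOT D)

A AND (C XOR NOT D)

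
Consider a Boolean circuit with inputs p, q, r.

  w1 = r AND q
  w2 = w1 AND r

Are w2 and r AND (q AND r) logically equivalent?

w1 = r AND q
w2 = w1 AND r = (r AND q) AND r
At p=0, q=0, r=0: circuit gives 0, formula gives 0.
At p=0, q=1, r=1: circuit gives 1, formula gives 1.
Agrees on all 8 inputs.

Yes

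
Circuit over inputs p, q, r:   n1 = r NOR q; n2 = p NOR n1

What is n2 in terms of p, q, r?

p NOR (r NOR q)

n1 = r NOR q
n2 = p NOR n1 = p NOR (r NOR q)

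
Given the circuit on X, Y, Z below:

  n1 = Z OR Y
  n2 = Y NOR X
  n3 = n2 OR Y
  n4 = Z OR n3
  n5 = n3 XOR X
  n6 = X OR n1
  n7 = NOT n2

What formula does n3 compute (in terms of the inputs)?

(Y NOR X) OR Y

n2 = Y NOR X
n3 = n2 OR Y = (Y NOR X) OR Y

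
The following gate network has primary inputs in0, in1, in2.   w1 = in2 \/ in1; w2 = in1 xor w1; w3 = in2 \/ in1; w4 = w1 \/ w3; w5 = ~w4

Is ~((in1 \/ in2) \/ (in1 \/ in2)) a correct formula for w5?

Yes

w1 = in2 \/ in1
w3 = in2 \/ in1
w4 = w1 \/ w3 = (in2 \/ in1) \/ (in2 \/ in1)
w5 = ~w4 = ~((in2 \/ in1) \/ (in2 \/ in1))
At in0=0, in1=0, in2=1: circuit gives 0, formula gives 0.
At in0=0, in1=0, in2=0: circuit gives 1, formula gives 1.
Agrees on all 8 inputs.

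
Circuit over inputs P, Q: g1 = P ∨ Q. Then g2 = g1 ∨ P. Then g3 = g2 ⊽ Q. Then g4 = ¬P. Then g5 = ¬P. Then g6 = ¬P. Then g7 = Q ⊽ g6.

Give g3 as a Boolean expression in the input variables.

g1 = P ∨ Q
g2 = g1 ∨ P = (P ∨ Q) ∨ P
g3 = g2 ⊽ Q = ((P ∨ Q) ∨ P) ⊽ Q

((P ∨ Q) ∨ P) ⊽ Q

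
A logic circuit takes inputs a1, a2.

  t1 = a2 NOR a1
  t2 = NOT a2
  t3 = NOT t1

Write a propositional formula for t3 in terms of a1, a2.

NOT (a2 NOR a1)

t1 = a2 NOR a1
t3 = NOT t1 = NOT (a2 NOR a1)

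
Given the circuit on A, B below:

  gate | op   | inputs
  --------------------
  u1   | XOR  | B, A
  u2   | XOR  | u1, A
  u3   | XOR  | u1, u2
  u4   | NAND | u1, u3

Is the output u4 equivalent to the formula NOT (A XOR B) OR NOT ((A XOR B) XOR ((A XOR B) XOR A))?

Yes

u1 = B XOR A
u2 = u1 XOR A = (B XOR A) XOR A
u3 = u1 XOR u2 = (B XOR A) XOR ((B XOR A) XOR A)
u4 = u1 NAND u3 = (B XOR A) NAND ((B XOR A) XOR ((B XOR A) XOR A))
At A=1, B=0: circuit gives 0, formula gives 0.
At A=0, B=0: circuit gives 1, formula gives 1.
Agrees on all 4 inputs.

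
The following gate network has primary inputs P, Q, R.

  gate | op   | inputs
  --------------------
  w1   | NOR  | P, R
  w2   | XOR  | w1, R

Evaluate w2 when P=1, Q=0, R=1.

w1 = 1 NOR 1 = 0
w2 = 0 XOR 1 = 1

1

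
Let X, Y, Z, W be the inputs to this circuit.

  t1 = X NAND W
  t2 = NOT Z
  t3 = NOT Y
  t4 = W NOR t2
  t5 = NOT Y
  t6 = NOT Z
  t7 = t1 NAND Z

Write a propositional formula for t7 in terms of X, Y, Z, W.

t1 = X NAND W
t7 = t1 NAND Z = (X NAND W) NAND Z

(X NAND W) NAND Z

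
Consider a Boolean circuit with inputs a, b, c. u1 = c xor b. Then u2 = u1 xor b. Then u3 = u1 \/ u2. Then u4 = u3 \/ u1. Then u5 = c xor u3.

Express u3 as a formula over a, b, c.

u1 = c xor b
u2 = u1 xor b = (c xor b) xor b
u3 = u1 \/ u2 = (c xor b) \/ ((c xor b) xor b)

(c xor b) \/ ((c xor b) xor b)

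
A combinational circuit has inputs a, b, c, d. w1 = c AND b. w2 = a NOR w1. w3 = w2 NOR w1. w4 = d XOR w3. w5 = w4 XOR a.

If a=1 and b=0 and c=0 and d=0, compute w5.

w1 = 0 AND 0 = 0
w2 = 1 NOR 0 = 0
w3 = 0 NOR 0 = 1
w4 = 0 XOR 1 = 1
w5 = 1 XOR 1 = 0

0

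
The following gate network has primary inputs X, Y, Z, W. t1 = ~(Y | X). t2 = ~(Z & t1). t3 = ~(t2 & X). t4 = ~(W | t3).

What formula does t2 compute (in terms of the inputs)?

~(Z & (~(Y | X)))

t1 = ~(Y | X)
t2 = ~(Z & t1) = ~(Z & (~(Y | X)))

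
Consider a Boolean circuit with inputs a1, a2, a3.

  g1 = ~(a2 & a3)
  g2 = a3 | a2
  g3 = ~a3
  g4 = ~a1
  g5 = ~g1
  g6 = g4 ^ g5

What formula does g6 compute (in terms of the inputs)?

~a1 ^ ~(~(a2 & a3))

g1 = ~(a2 & a3)
g4 = ~a1
g5 = ~g1 = ~(~(a2 & a3))
g6 = g4 ^ g5 = ~a1 ^ ~(~(a2 & a3))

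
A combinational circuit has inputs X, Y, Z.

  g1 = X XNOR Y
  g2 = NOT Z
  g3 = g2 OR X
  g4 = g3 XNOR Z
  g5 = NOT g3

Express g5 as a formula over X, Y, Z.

g2 = NOT Z
g3 = g2 OR X = NOT Z OR X
g5 = NOT g3 = NOT (NOT Z OR X)

NOT (NOT Z OR X)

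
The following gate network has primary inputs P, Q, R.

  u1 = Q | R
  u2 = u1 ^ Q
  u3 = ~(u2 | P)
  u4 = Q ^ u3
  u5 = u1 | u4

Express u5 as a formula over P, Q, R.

u1 = Q | R
u2 = u1 ^ Q = (Q | R) ^ Q
u3 = ~(u2 | P) = ~(((Q | R) ^ Q) | P)
u4 = Q ^ u3 = Q ^ (~(((Q | R) ^ Q) | P))
u5 = u1 | u4 = (Q | R) | (Q ^ (~(((Q | R) ^ Q) | P)))

(Q | R) | (Q ^ (~(((Q | R) ^ Q) | P)))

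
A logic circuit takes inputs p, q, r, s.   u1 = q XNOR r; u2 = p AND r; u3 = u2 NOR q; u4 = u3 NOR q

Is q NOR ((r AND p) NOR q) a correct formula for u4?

u2 = p AND r
u3 = u2 NOR q = (p AND r) NOR q
u4 = u3 NOR q = ((p AND r) NOR q) NOR q
At p=0, q=0, r=0, s=0: circuit gives 0, formula gives 0.
At p=1, q=0, r=1, s=0: circuit gives 1, formula gives 1.
Agrees on all 16 inputs.

Yes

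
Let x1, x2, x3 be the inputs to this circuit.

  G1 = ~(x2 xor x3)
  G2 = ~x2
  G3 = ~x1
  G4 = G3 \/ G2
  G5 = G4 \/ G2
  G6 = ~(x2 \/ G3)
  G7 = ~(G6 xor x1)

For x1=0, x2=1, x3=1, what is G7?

G3 = ~0 = 1
G6 = ~(1 \/ 1) = 0
G7 = ~(0 xor 0) = 1

1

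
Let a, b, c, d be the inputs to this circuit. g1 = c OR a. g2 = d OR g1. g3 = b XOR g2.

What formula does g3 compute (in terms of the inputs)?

g1 = c OR a
g2 = d OR g1 = d OR (c OR a)
g3 = b XOR g2 = b XOR (d OR (c OR a))

b XOR (d OR (c OR a))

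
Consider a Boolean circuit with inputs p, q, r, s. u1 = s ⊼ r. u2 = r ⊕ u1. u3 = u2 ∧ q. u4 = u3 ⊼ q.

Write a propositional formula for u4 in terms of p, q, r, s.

u1 = s ⊼ r
u2 = r ⊕ u1 = r ⊕ (s ⊼ r)
u3 = u2 ∧ q = (r ⊕ (s ⊼ r)) ∧ q
u4 = u3 ⊼ q = ((r ⊕ (s ⊼ r)) ∧ q) ⊼ q

((r ⊕ (s ⊼ r)) ∧ q) ⊼ q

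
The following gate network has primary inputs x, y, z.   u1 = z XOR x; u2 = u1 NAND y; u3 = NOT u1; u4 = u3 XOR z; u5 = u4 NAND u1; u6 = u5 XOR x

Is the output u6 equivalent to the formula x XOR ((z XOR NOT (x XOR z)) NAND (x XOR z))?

u1 = z XOR x
u3 = NOT u1 = NOT (z XOR x)
u4 = u3 XOR z = NOT (z XOR x) XOR z
u5 = u4 NAND u1 = (NOT (z XOR x) XOR z) NAND (z XOR x)
u6 = u5 XOR x = ((NOT (z XOR x) XOR z) NAND (z XOR x)) XOR x
At x=0, y=0, z=1: circuit gives 0, formula gives 0.
At x=0, y=0, z=0: circuit gives 1, formula gives 1.
Agrees on all 8 inputs.

Yes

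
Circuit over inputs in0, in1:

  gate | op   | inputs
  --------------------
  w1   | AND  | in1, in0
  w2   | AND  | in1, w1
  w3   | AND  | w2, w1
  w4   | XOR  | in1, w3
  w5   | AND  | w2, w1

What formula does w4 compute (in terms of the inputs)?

w1 = in1 AND in0
w2 = in1 AND w1 = in1 AND (in1 AND in0)
w3 = w2 AND w1 = (in1 AND (in1 AND in0)) AND (in1 AND in0)
w4 = in1 XOR w3 = in1 XOR ((in1 AND (in1 AND in0)) AND (in1 AND in0))

in1 XOR ((in1 AND (in1 AND in0)) AND (in1 AND in0))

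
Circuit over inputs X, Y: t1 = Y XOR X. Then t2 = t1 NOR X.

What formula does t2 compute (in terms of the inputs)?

(Y XOR X) NOR X

t1 = Y XOR X
t2 = t1 NOR X = (Y XOR X) NOR X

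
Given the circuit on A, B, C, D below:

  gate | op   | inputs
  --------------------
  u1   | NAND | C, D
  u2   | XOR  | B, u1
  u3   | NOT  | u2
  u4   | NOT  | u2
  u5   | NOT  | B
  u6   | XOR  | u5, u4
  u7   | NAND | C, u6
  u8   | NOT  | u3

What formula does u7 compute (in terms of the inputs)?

C NAND (NOT B XOR NOT (B XOR (C NAND D)))

u1 = C NAND D
u2 = B XOR u1 = B XOR (C NAND D)
u4 = NOT u2 = NOT (B XOR (C NAND D))
u5 = NOT B
u6 = u5 XOR u4 = NOT B XOR NOT (B XOR (C NAND D))
u7 = C NAND u6 = C NAND (NOT B XOR NOT (B XOR (C NAND D)))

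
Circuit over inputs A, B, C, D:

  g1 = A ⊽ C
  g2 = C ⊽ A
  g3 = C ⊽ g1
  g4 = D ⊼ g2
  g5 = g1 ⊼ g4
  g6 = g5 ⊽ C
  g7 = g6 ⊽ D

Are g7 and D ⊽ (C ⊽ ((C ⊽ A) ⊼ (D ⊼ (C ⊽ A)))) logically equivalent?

Yes

g1 = A ⊽ C
g2 = C ⊽ A
g4 = D ⊼ g2 = D ⊼ (C ⊽ A)
g5 = g1 ⊼ g4 = (A ⊽ C) ⊼ (D ⊼ (C ⊽ A))
g6 = g5 ⊽ C = ((A ⊽ C) ⊼ (D ⊼ (C ⊽ A))) ⊽ C
g7 = g6 ⊽ D = (((A ⊽ C) ⊼ (D ⊼ (C ⊽ A))) ⊽ C) ⊽ D
At A=0, B=0, C=0, D=0: circuit gives 0, formula gives 0.
At A=0, B=0, C=1, D=0: circuit gives 1, formula gives 1.
Agrees on all 16 inputs.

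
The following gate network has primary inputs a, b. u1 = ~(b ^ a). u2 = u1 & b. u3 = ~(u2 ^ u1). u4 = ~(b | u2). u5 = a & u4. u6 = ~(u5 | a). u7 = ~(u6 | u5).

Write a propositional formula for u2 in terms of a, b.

(~(b ^ a)) & b

u1 = ~(b ^ a)
u2 = u1 & b = (~(b ^ a)) & b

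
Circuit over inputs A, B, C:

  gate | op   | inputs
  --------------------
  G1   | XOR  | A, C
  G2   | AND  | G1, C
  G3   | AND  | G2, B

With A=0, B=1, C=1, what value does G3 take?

G1 = 0 XOR 1 = 1
G2 = 1 AND 1 = 1
G3 = 1 AND 1 = 1

1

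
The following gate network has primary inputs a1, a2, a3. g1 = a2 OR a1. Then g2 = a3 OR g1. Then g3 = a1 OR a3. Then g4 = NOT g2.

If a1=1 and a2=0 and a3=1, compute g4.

g1 = 0 OR 1 = 1
g2 = 1 OR 1 = 1
g4 = NOT 1 = 0

0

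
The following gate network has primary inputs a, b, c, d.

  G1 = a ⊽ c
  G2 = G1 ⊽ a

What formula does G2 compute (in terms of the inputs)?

(a ⊽ c) ⊽ a

G1 = a ⊽ c
G2 = G1 ⊽ a = (a ⊽ c) ⊽ a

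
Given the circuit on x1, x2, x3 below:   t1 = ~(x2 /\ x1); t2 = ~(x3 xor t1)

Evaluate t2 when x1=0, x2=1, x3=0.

t1 = ~(1 /\ 0) = 1
t2 = ~(0 xor 1) = 0

0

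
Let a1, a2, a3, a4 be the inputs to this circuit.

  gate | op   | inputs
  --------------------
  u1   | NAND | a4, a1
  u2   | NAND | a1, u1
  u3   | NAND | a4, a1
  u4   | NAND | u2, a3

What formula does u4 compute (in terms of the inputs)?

(a1 NAND (a4 NAND a1)) NAND a3

u1 = a4 NAND a1
u2 = a1 NAND u1 = a1 NAND (a4 NAND a1)
u4 = u2 NAND a3 = (a1 NAND (a4 NAND a1)) NAND a3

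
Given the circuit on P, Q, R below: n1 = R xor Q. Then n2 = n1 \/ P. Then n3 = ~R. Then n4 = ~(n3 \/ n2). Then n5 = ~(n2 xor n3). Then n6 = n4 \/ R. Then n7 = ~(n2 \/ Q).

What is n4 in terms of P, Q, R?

~(~R \/ ((R xor Q) \/ P))

n1 = R xor Q
n2 = n1 \/ P = (R xor Q) \/ P
n3 = ~R
n4 = ~(n3 \/ n2) = ~(~R \/ ((R xor Q) \/ P))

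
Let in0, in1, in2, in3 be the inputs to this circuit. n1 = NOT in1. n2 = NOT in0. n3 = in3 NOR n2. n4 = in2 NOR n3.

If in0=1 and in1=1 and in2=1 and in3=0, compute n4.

n2 = NOT 1 = 0
n3 = 0 NOR 0 = 1
n4 = 1 NOR 1 = 0

0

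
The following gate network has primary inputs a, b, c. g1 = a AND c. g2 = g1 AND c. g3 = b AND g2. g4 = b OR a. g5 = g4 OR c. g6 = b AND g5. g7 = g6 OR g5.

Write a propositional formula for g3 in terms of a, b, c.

g1 = a AND c
g2 = g1 AND c = (a AND c) AND c
g3 = b AND g2 = b AND ((a AND c) AND c)

b AND ((a AND c) AND c)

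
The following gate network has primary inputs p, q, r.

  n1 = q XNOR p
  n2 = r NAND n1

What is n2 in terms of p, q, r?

r NAND (q XNOR p)

n1 = q XNOR p
n2 = r NAND n1 = r NAND (q XNOR p)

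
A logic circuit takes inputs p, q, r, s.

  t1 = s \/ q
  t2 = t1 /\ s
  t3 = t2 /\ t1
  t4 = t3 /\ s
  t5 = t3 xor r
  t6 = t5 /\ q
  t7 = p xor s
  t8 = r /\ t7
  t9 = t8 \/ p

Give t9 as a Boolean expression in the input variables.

t7 = p xor s
t8 = r /\ t7 = r /\ (p xor s)
t9 = t8 \/ p = (r /\ (p xor s)) \/ p

(r /\ (p xor s)) \/ p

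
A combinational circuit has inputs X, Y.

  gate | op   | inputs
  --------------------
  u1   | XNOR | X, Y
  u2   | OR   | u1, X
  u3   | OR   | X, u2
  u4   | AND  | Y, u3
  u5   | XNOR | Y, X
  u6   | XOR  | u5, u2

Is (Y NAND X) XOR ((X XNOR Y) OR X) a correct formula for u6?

u1 = X XNOR Y
u2 = u1 OR X = (X XNOR Y) OR X
u5 = Y XNOR X
u6 = u5 XOR u2 = (Y XNOR X) XOR ((X XNOR Y) OR X)
At X=0, Y=1: circuit gives 0, formula gives 1.

No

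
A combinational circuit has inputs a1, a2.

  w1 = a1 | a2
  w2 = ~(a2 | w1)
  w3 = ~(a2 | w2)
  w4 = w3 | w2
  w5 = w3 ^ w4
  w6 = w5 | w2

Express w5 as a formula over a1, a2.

(~(a2 | (~(a2 | (a1 | a2))))) ^ ((~(a2 | (~(a2 | (a1 | a2))))) | (~(a2 | (a1 | a2))))

w1 = a1 | a2
w2 = ~(a2 | w1) = ~(a2 | (a1 | a2))
w3 = ~(a2 | w2) = ~(a2 | (~(a2 | (a1 | a2))))
w4 = w3 | w2 = (~(a2 | (~(a2 | (a1 | a2))))) | (~(a2 | (a1 | a2)))
w5 = w3 ^ w4 = (~(a2 | (~(a2 | (a1 | a2))))) ^ ((~(a2 | (~(a2 | (a1 | a2))))) | (~(a2 | (a1 | a2))))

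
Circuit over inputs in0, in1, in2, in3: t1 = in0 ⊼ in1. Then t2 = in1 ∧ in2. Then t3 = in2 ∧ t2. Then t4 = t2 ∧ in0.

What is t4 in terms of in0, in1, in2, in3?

(in1 ∧ in2) ∧ in0

t2 = in1 ∧ in2
t4 = t2 ∧ in0 = (in1 ∧ in2) ∧ in0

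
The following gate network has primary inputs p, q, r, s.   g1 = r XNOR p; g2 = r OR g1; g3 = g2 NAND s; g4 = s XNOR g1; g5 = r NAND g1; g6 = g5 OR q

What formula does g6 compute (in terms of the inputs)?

(r NAND (r XNOR p)) OR q

g1 = r XNOR p
g5 = r NAND g1 = r NAND (r XNOR p)
g6 = g5 OR q = (r NAND (r XNOR p)) OR q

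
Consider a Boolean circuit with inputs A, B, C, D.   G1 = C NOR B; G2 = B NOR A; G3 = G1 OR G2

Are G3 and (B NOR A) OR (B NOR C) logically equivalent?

Yes

G1 = C NOR B
G2 = B NOR A
G3 = G1 OR G2 = (C NOR B) OR (B NOR A)
At A=0, B=1, C=0, D=0: circuit gives 0, formula gives 0.
At A=0, B=0, C=0, D=0: circuit gives 1, formula gives 1.
Agrees on all 16 inputs.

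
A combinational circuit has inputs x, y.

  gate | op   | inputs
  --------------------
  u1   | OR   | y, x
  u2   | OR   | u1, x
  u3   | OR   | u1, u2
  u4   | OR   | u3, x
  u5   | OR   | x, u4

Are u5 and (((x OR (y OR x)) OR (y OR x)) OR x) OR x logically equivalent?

Yes

u1 = y OR x
u2 = u1 OR x = (y OR x) OR x
u3 = u1 OR u2 = (y OR x) OR ((y OR x) OR x)
u4 = u3 OR x = ((y OR x) OR ((y OR x) OR x)) OR x
u5 = x OR u4 = x OR (((y OR x) OR ((y OR x) OR x)) OR x)
At x=0, y=0: circuit gives 0, formula gives 0.
At x=0, y=1: circuit gives 1, formula gives 1.
Agrees on all 4 inputs.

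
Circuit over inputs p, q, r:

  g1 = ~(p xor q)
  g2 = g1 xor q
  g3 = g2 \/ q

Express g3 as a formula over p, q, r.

((~(p xor q)) xor q) \/ q

g1 = ~(p xor q)
g2 = g1 xor q = (~(p xor q)) xor q
g3 = g2 \/ q = ((~(p xor q)) xor q) \/ q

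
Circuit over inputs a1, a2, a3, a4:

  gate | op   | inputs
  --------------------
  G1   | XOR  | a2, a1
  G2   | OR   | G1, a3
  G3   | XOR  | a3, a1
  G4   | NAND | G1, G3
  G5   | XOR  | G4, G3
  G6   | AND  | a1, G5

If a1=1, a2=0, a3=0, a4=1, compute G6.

G1 = 0 XOR 1 = 1
G3 = 0 XOR 1 = 1
G4 = 1 NAND 1 = 0
G5 = 0 XOR 1 = 1
G6 = 1 AND 1 = 1

1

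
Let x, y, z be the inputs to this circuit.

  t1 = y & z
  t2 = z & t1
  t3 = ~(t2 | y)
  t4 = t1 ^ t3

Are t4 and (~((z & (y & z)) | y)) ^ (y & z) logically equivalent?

t1 = y & z
t2 = z & t1 = z & (y & z)
t3 = ~(t2 | y) = ~((z & (y & z)) | y)
t4 = t1 ^ t3 = (y & z) ^ (~((z & (y & z)) | y))
At x=0, y=1, z=0: circuit gives 0, formula gives 0.
At x=0, y=0, z=0: circuit gives 1, formula gives 1.
Agrees on all 8 inputs.

Yes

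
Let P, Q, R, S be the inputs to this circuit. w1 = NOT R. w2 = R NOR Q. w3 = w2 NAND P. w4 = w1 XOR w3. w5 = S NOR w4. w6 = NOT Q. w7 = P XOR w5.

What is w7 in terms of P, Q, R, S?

P XOR (S NOR (NOT R XOR ((R NOR Q) NAND P)))

w1 = NOT R
w2 = R NOR Q
w3 = w2 NAND P = (R NOR Q) NAND P
w4 = w1 XOR w3 = NOT R XOR ((R NOR Q) NAND P)
w5 = S NOR w4 = S NOR (NOT R XOR ((R NOR Q) NAND P))
w7 = P XOR w5 = P XOR (S NOR (NOT R XOR ((R NOR Q) NAND P)))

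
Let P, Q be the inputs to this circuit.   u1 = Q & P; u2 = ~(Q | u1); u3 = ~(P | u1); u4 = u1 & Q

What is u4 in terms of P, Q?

u1 = Q & P
u4 = u1 & Q = (Q & P) & Q

(Q & P) & Q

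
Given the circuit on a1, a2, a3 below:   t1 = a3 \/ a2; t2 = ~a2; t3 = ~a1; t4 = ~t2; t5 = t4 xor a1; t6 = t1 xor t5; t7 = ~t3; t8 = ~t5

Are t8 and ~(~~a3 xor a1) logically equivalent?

t2 = ~a2
t4 = ~t2 = ~~a2
t5 = t4 xor a1 = ~~a2 xor a1
t8 = ~t5 = ~(~~a2 xor a1)
At a1=0, a2=0, a3=1: circuit gives 1, formula gives 0.

No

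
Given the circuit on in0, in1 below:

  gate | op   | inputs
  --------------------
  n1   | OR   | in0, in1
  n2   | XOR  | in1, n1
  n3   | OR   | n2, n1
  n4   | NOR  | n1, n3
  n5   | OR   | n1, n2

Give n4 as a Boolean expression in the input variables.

n1 = in0 OR in1
n2 = in1 XOR n1 = in1 XOR (in0 OR in1)
n3 = n2 OR n1 = (in1 XOR (in0 OR in1)) OR (in0 OR in1)
n4 = n1 NOR n3 = (in0 OR in1) NOR ((in1 XOR (in0 OR in1)) OR (in0 OR in1))

(in0 OR in1) NOR ((in1 XOR (in0 OR in1)) OR (in0 OR in1))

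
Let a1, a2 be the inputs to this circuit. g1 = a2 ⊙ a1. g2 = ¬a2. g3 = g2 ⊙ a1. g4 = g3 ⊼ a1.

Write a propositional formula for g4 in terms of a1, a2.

(¬a2 ⊙ a1) ⊼ a1

g2 = ¬a2
g3 = g2 ⊙ a1 = ¬a2 ⊙ a1
g4 = g3 ⊼ a1 = (¬a2 ⊙ a1) ⊼ a1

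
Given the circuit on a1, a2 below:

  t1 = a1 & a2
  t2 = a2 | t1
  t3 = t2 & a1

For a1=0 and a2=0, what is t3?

t1 = 0 & 0 = 0
t2 = 0 | 0 = 0
t3 = 0 & 0 = 0

0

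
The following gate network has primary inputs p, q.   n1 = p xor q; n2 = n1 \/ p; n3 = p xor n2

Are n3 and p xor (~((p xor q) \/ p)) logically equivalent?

n1 = p xor q
n2 = n1 \/ p = (p xor q) \/ p
n3 = p xor n2 = p xor ((p xor q) \/ p)
At p=0, q=0: circuit gives 0, formula gives 1.

No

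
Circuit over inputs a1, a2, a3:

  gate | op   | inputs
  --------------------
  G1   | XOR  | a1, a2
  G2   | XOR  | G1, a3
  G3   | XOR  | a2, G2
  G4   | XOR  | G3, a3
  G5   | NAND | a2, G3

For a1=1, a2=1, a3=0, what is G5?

G1 = 1 XOR 1 = 0
G2 = 0 XOR 0 = 0
G3 = 1 XOR 0 = 1
G5 = 1 NAND 1 = 0

0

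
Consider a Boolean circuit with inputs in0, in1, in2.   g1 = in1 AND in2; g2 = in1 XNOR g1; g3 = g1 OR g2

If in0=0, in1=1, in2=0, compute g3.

g1 = 1 AND 0 = 0
g2 = 1 XNOR 0 = 0
g3 = 0 OR 0 = 0

0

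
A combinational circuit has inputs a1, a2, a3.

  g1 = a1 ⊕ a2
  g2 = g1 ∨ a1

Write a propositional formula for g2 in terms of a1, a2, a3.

g1 = a1 ⊕ a2
g2 = g1 ∨ a1 = (a1 ⊕ a2) ∨ a1

(a1 ⊕ a2) ∨ a1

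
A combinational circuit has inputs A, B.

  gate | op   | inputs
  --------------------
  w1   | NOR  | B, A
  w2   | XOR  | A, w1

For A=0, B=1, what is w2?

0

w1 = 1 NOR 0 = 0
w2 = 0 XOR 0 = 0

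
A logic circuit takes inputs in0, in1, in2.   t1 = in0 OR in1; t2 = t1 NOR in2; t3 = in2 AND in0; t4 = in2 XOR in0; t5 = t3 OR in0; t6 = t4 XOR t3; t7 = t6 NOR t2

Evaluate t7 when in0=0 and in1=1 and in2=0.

1

t1 = 0 OR 1 = 1
t2 = 1 NOR 0 = 0
t3 = 0 AND 0 = 0
t4 = 0 XOR 0 = 0
t6 = 0 XOR 0 = 0
t7 = 0 NOR 0 = 1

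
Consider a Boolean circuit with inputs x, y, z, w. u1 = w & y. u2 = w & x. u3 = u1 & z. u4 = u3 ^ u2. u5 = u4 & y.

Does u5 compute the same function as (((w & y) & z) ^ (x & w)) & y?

u1 = w & y
u2 = w & x
u3 = u1 & z = (w & y) & z
u4 = u3 ^ u2 = ((w & y) & z) ^ (w & x)
u5 = u4 & y = (((w & y) & z) ^ (w & x)) & y
At x=0, y=0, z=0, w=0: circuit gives 0, formula gives 0.
At x=0, y=1, z=1, w=1: circuit gives 1, formula gives 1.
Agrees on all 16 inputs.

Yes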